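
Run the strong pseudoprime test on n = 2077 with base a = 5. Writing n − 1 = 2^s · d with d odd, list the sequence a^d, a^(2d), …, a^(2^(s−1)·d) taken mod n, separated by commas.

n − 1 = 2076 = 2^2 · 519, so s = 2 and d = 519.
x_0 = 5^519 mod 2077 = 1985.
x_1 = 1985^2 mod 2077 = 156.

1985, 156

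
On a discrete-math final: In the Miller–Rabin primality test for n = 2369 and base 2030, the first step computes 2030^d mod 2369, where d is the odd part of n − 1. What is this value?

n − 1 = 2368 = 2^6 · 37, so s = 6 and d = 37.
By repeated squaring, 2030^37 ≡ 192 (mod 2369).

192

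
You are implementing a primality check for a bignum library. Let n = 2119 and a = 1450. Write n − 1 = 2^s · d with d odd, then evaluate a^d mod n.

n − 1 = 2118 = 2^1 · 1059, so s = 1 and d = 1059.
Repeated squaring mod 2119: 1450^1 ≡ 1450, 1450^2 ≡ 452, 1450^4 ≡ 880, 1450^8 ≡ 965, 1450^16 ≡ 984, 1450^32 ≡ 1992, 1450^64 ≡ 1296, 1450^128 ≡ 1368, 1450^256 ≡ 347, 1450^512 ≡ 1745, 1450^1024 ≡ 22.
1059 = 1024 + 32 + 2 + 1, so 1450^1059 ≡ 22·1992·452·1450 ≡ 1344 (mod 2119).

1344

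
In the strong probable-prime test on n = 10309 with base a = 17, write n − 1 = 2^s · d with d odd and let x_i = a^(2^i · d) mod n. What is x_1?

n − 1 = 10308 = 2^2 · 2577, so s = 2 and d = 2577.
x_0 = 17^2577 mod 10309 = 3392.
x_1 = 3392^2 mod 10309 = 820.

820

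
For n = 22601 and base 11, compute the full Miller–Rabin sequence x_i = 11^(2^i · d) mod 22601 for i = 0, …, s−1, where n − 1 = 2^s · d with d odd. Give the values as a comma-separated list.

n − 1 = 22600 = 2^3 · 2825, so s = 3 and d = 2825.
x_0 = 11^2825 mod 22601 = 10479.
x_1 = 10479^2 mod 22601 = 13783.
x_2 = 13783^2 mod 22601 = 9684.

10479, 13783, 9684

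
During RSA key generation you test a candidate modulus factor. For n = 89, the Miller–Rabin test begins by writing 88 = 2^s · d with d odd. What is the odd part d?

11

Halving: 88 → 44 → 22 → 11; 11 is odd.
So 88 = 2^3 · 11.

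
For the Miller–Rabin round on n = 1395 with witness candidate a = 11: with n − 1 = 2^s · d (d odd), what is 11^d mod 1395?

416

n − 1 = 1394 = 2^1 · 697, so s = 1 and d = 697.
11^697 mod 1395 = 416.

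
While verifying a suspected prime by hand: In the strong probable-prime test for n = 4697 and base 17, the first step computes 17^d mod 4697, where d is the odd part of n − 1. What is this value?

3484

n − 1 = 4696 = 2^3 · 587, so s = 3 and d = 587.
17^587 mod 4697 = 3484.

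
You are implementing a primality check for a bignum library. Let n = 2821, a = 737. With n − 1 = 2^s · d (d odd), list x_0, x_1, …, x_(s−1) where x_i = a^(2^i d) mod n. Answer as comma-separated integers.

92, 1

n − 1 = 2820 = 2^2 · 705, so s = 2 and d = 705.
x_0 = 737^705 mod 2821 = 92.
x_1 = 92^2 mod 2821 = 1.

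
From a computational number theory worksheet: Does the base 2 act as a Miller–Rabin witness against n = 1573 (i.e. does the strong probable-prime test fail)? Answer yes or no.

yes

n − 1 = 1572 = 2^2 · 393, so s = 2 and d = 393.
By repeated squaring, 2^393 ≡ 954 (mod 1573).
x_0 = 2^393 mod 1573 = 954.
x_0 is neither 1 nor 1572, so continue squaring.
x_1 = 954^2 mod 1573 = 922.
Reached i = s−1 = 1 without hitting −1: 2 is a Miller–Rabin witness and 1573 is composite.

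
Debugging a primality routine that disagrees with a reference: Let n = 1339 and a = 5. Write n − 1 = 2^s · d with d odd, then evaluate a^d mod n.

31

n − 1 = 1338 = 2^1 · 669, so s = 1 and d = 669.
5^669 mod 1339 = 31.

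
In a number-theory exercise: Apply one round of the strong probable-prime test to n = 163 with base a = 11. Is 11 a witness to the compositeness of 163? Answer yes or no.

no

n − 1 = 162 = 2^1 · 81, so s = 1 and d = 81.
x_0 = 11^81 mod 163 = 162.
x_0 = 162 ≡ −1, so 11 is not a witness.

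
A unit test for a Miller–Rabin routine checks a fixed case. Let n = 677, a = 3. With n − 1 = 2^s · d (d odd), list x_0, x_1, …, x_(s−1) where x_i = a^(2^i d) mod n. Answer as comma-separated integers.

n − 1 = 676 = 2^2 · 169, so s = 2 and d = 169.
x_0 = 3^169 mod 677 = 651.
x_1 = 651^2 mod 677 = 676.

651, 676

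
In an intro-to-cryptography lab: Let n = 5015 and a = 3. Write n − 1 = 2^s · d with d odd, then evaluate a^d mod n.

n − 1 = 5014 = 2^1 · 2507, so s = 1 and d = 2507.
3^2507 mod 5015 = 3152.

3152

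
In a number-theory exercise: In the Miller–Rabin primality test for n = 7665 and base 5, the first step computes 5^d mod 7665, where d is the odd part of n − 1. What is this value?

5225

n − 1 = 7664 = 2^4 · 479, so s = 4 and d = 479.
By repeated squaring, 5^479 ≡ 5225 (mod 7665).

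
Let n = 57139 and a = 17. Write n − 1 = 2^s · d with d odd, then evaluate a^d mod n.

1

n − 1 = 57138 = 2^1 · 28569, so s = 1 and d = 28569.
Repeated squaring mod 57139: 17^1 ≡ 17, 17^2 ≡ 289, 17^4 ≡ 26382, 17^8 ≡ 56904, 17^16 ≡ 55225, 17^32 ≡ 6500, 17^64 ≡ 24279, 17^128 ≡ 23917, 17^256 ≡ 4360, 17^512 ≡ 39452, 17^1024 ≡ 51083, 17^2048 ≡ 49037, 17^4096 ≡ 46832, 17^8192 ≡ 12848, 17^16384 ≡ 53672.
28569 = 16384 + 8192 + 2048 + 1024 + 512 + 256 + 128 + 16 + 8 + 1, so 17^28569 ≡ 53672·12848·49037·51083·39452·4360·23917·55225·56904·17 ≡ 1 (mod 57139).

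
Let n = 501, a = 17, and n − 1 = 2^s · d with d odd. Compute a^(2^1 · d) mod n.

n − 1 = 500 = 2^2 · 125, so s = 2 and d = 125.
x_0 = 17^125 mod 501 = 479.
x_1 = 479^2 mod 501 = 484.

484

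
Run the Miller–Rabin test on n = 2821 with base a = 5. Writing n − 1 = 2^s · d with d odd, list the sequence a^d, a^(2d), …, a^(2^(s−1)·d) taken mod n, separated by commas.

993, 1520

n − 1 = 2820 = 2^2 · 705, so s = 2 and d = 705.
x_0 = 5^705 mod 2821 = 993.
x_1 = 993^2 mod 2821 = 1520.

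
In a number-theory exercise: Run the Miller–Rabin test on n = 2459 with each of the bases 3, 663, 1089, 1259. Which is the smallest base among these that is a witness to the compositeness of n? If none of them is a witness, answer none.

n − 1 = 2458 = 2^1 · 1229, so s = 1 and d = 1229.
Base 3: x_0 = 3^1229 mod 2459 = 1. x_0 = 1, so 3 is not a witness.
Base 663: x_0 = 663^1229 mod 2459 = 1. x_0 = 1, so 663 is not a witness.
Base 1089: x_0 = 1089^1229 mod 2459 = 1. x_0 = 1, so 1089 is not a witness.
Base 1259: x_0 = 1259^1229 mod 2459 = 2458. x_0 = 2458 ≡ −1, so 1259 is not a witness.
No listed base is a witness for 2459.

none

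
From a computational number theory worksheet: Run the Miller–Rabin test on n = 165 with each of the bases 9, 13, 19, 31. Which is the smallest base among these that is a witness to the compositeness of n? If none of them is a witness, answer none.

9

n − 1 = 164 = 2^2 · 41, so s = 2 and d = 41.
Base 9: x_0 = 9^41 mod 165 = 9. x_0 is neither 1 nor 164, so continue squaring. x_1 = 9^2 mod 165 = 81. Reached i = s−1 = 1 without hitting −1: 9 is a Miller–Rabin witness and 165 is composite.
Base 13: x_0 = 13^41 mod 165 = 13. x_0 is neither 1 nor 164, so continue squaring. x_1 = 13^2 mod 165 = 4. Reached i = s−1 = 1 without hitting −1: 13 is a Miller–Rabin witness and 165 is composite.
Base 19: x_0 = 19^41 mod 165 = 19. x_0 is neither 1 nor 164, so continue squaring. x_1 = 19^2 mod 165 = 31. Reached i = s−1 = 1 without hitting −1: 19 is a Miller–Rabin witness and 165 is composite.
Base 31: x_0 = 31^41 mod 165 = 31. x_0 is neither 1 nor 164, so continue squaring. x_1 = 31^2 mod 165 = 136. Reached i = s−1 = 1 without hitting −1: 31 is a Miller–Rabin witness and 165 is composite.
The smallest witness among the given bases is 9.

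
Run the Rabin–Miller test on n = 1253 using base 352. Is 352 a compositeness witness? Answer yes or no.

yes

n − 1 = 1252 = 2^2 · 313, so s = 2 and d = 313.
x_0 = 352^313 mod 1253 = 121.
x_0 is neither 1 nor 1252, so continue squaring.
x_1 = 121^2 mod 1253 = 858.
Reached i = s−1 = 1 without hitting −1: 352 is a Miller–Rabin witness and 1253 is composite.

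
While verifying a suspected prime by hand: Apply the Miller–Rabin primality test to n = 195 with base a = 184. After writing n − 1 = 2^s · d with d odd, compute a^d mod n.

n − 1 = 194 = 2^1 · 97, so s = 1 and d = 97.
Repeated squaring mod 195: 184^1 ≡ 184, 184^2 ≡ 121, 184^4 ≡ 16, 184^8 ≡ 61, 184^16 ≡ 16, 184^32 ≡ 61, 184^64 ≡ 16.
97 = 64 + 32 + 1, so 184^97 ≡ 16·61·184 ≡ 184 (mod 195).

184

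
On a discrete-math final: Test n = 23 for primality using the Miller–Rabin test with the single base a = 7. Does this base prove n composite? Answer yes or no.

no

n − 1 = 22 = 2^1 · 11, so s = 1 and d = 11.
x_0 = 7^11 mod 23 = 22.
x_0 = 22 ≡ −1, so 7 is not a witness.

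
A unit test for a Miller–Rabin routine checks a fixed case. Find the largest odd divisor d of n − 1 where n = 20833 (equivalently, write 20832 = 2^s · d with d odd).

651

Halving: 20832 → 10416 → 5208 → 2604 → 1302 → 651; 651 is odd.
So 20832 = 2^5 · 651.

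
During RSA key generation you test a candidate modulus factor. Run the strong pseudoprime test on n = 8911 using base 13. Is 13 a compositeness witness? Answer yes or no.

n − 1 = 8910 = 2^1 · 4455, so s = 1 and d = 4455.
By repeated squaring, 13^4455 ≡ 8910 (mod 8911).
x_0 = 13^4455 mod 8911 = 8910.
x_0 = 8910 ≡ −1, so 13 is not a witness.

no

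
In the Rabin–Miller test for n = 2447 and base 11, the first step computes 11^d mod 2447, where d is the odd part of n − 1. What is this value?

n − 1 = 2446 = 2^1 · 1223, so s = 1 and d = 1223.
Repeated squaring mod 2447: 11^1 ≡ 11, 11^2 ≡ 121, 11^4 ≡ 2406, 11^8 ≡ 1681, 11^16 ≡ 1923, 11^32 ≡ 512, 11^64 ≡ 315, 11^128 ≡ 1345, 11^256 ≡ 692, 11^512 ≡ 1699, 11^1024 ≡ 1588.
1223 = 1024 + 128 + 64 + 4 + 2 + 1, so 11^1223 ≡ 1588·1345·315·2406·121·11 ≡ 2446 (mod 2447).

2446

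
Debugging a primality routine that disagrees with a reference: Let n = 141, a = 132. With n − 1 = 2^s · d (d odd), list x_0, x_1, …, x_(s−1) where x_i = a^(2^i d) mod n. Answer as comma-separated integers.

n − 1 = 140 = 2^2 · 35, so s = 2 and d = 35.
x_0 = 132^35 mod 141 = 138.
x_1 = 138^2 mod 141 = 9.

138, 9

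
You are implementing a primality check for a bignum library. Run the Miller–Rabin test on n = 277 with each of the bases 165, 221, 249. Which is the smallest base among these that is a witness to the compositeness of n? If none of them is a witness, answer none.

none

n − 1 = 276 = 2^2 · 69, so s = 2 and d = 69.
Base 165: x_0 = 165^69 mod 277 = 1. x_0 = 1, so 165 is not a witness.
Base 221: x_0 = 221^69 mod 277 = 217. x_0 is neither 1 nor 276, so continue squaring. x_1 = 217^2 mod 277 = 276. x_1 ≡ −1, so 221 is not a witness.
Base 249: x_0 = 249^69 mod 277 = 276. x_0 = 276 ≡ −1, so 249 is not a witness.
No listed base is a witness for 277.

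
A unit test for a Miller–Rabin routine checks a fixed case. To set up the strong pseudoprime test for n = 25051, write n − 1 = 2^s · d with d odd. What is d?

Halving: 25050 → 12525; 12525 is odd.
So 25050 = 2^1 · 12525.

12525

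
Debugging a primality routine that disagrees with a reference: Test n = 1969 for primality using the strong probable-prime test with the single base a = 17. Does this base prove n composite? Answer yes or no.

n − 1 = 1968 = 2^4 · 123, so s = 4 and d = 123.
Repeated squaring mod 1969: 17^1 ≡ 17, 17^2 ≡ 289, 17^4 ≡ 823, 17^8 ≡ 1962, 17^16 ≡ 49, 17^32 ≡ 432, 17^64 ≡ 1538.
123 = 64 + 32 + 16 + 8 + 2 + 1, so 17^123 ≡ 1538·432·49·1962·289·17 ≡ 1338 (mod 1969).
x_0 = 17^123 mod 1969 = 1338.
x_0 is neither 1 nor 1968, so continue squaring.
x_1 = 1338^2 mod 1969 = 423.
x_2 = 423^2 mod 1969 = 1719.
x_3 = 1719^2 mod 1969 = 1461.
Reached i = s−1 = 3 without hitting −1: 17 is a Miller–Rabin witness and 1969 is composite.

yes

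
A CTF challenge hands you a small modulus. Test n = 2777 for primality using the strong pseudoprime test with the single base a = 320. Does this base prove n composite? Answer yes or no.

n − 1 = 2776 = 2^3 · 347, so s = 3 and d = 347.
x_0 = 320^347 mod 2777 = 905.
x_0 is neither 1 nor 2776, so continue squaring.
x_1 = 905^2 mod 2777 = 2587.
x_2 = 2587^2 mod 2777 = 2776.
x_2 ≡ −1, so 320 is not a witness.

no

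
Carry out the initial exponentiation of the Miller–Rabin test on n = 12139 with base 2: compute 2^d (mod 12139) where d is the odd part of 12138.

1305

n − 1 = 12138 = 2^1 · 6069, so s = 1 and d = 6069.
2^6069 mod 12139 = 1305.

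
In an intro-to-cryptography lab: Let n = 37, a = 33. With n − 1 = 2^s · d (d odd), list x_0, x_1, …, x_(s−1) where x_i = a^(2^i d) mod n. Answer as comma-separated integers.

1, 1

n − 1 = 36 = 2^2 · 9, so s = 2 and d = 9.
x_0 = 33^9 mod 37 = 1.
x_1 = 1^2 mod 37 = 1.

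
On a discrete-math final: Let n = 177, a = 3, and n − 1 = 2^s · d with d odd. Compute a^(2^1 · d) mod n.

n − 1 = 176 = 2^4 · 11, so s = 4 and d = 11.
Repeated squaring mod 177: 3^1 ≡ 3, 3^2 ≡ 9, 3^4 ≡ 81, 3^8 ≡ 12.
11 = 8 + 2 + 1, so 3^11 ≡ 12·9·3 ≡ 147 (mod 177).
x_0 = 147.
x_1 = 147^2 mod 177 = 15.

15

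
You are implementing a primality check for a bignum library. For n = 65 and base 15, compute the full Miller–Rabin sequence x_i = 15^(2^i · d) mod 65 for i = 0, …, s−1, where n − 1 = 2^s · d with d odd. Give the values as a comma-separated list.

15, 30, 55, 35, 55, 35

n − 1 = 64 = 2^6 · 1, so s = 6 and d = 1.
x_0 = 15^1 mod 65 = 15.
x_1 = 15^2 mod 65 = 30.
x_2 = 30^2 mod 65 = 55.
x_3 = 55^2 mod 65 = 35.
x_4 = 35^2 mod 65 = 55.
x_5 = 55^2 mod 65 = 35.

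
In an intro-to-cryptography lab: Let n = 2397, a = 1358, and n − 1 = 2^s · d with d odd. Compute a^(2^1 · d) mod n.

166

n − 1 = 2396 = 2^2 · 599, so s = 2 and d = 599.
x_0 = 1358^599 mod 2397 = 1640.
x_1 = 1640^2 mod 2397 = 166.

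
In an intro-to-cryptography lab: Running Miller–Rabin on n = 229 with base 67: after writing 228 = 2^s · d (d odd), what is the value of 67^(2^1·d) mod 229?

n − 1 = 228 = 2^2 · 57, so s = 2 and d = 57.
Repeated squaring mod 229: 67^1 ≡ 67, 67^2 ≡ 138, 67^4 ≡ 37, 67^8 ≡ 224, 67^16 ≡ 25, 67^32 ≡ 167.
57 = 32 + 16 + 8 + 1, so 67^57 ≡ 167·25·224·67 ≡ 107 (mod 229).
x_0 = 107.
x_1 = 107^2 mod 229 = 228.

228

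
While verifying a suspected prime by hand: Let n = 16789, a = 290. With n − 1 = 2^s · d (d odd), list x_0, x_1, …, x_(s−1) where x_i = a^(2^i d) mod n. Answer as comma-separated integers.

6480, 1111

n − 1 = 16788 = 2^2 · 4197, so s = 2 and d = 4197.
x_0 = 290^4197 mod 16789 = 6480.
x_1 = 6480^2 mod 16789 = 1111.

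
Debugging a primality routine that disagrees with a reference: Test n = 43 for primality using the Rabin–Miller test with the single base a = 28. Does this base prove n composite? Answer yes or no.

no

n − 1 = 42 = 2^1 · 21, so s = 1 and d = 21.
x_0 = 28^21 mod 43 = 42.
x_0 = 42 ≡ −1, so 28 is not a witness.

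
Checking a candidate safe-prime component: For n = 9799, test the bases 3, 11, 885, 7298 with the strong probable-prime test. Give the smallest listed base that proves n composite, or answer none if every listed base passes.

3

n − 1 = 9798 = 2^1 · 4899, so s = 1 and d = 4899.
Base 3: x_0 = 3^4899 mod 9799 = 5275. x_0 ∉ {1, 9798} and s = 1, so 3 is a Miller–Rabin witness and 9799 is composite.
Base 11: x_0 = 11^4899 mod 9799 = 9743. x_0 ∉ {1, 9798} and s = 1, so 11 is a Miller–Rabin witness and 9799 is composite.
Base 885: x_0 = 885^4899 mod 9799 = 111. x_0 ∉ {1, 9798} and s = 1, so 885 is a Miller–Rabin witness and 9799 is composite.
Base 7298: x_0 = 7298^4899 mod 9799 = 3034. x_0 ∉ {1, 9798} and s = 1, so 7298 is a Miller–Rabin witness and 9799 is composite.
The smallest witness among the given bases is 3.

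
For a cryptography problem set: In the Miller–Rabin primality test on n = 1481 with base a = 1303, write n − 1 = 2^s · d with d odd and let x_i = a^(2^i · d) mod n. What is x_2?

1

n − 1 = 1480 = 2^3 · 185, so s = 3 and d = 185.
x_0 = 1303^185 mod 1481 = 1.
x_1 = 1^2 mod 1481 = 1.
x_2 = 1^2 mod 1481 = 1.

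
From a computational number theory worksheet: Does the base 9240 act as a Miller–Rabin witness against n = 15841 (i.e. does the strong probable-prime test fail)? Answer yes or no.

yes

n − 1 = 15840 = 2^5 · 495, so s = 5 and d = 495.
Repeated squaring mod 15841: 9240^1 ≡ 9240, 9240^2 ≡ 10451, 9240^4 ≡ 15547, 9240^8 ≡ 7231, 9240^16 ≡ 12061, 9240^32 ≡ 15659, 9240^64 ≡ 1442, 9240^128 ≡ 4193, 9240^256 ≡ 13580.
495 = 256 + 128 + 64 + 32 + 8 + 4 + 2 + 1, so 9240^495 ≡ 13580·4193·1442·15659·7231·15547·10451·9240 ≡ 13734 (mod 15841).
x_0 = 9240^495 mod 15841 = 13734.
x_0 is neither 1 nor 15840, so continue squaring.
x_1 = 13734^2 mod 15841 = 3969.
x_2 = 3969^2 mod 15841 = 7007.
x_3 = 7007^2 mod 15841 = 6790.
x_4 = 6790^2 mod 15841 = 6790.
Reached i = s−1 = 4 without hitting −1: 9240 is a Miller–Rabin witness and 15841 is composite.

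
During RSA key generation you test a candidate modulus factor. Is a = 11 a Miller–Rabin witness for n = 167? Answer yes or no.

no

n − 1 = 166 = 2^1 · 83, so s = 1 and d = 83.
x_0 = 11^83 mod 167 = 1.
x_0 = 1, so 11 is not a witness.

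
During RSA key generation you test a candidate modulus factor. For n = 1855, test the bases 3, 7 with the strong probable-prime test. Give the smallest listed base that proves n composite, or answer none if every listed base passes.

3

n − 1 = 1854 = 2^1 · 927, so s = 1 and d = 927.
Base 3: x_0 = 3^927 mod 1855 = 167. x_0 ∉ {1, 1854} and s = 1, so 3 is a Miller–Rabin witness and 1855 is composite.
Base 7: x_0 = 7^927 mod 1855 = 938. x_0 ∉ {1, 1854} and s = 1, so 7 is a Miller–Rabin witness and 1855 is composite.
The smallest witness among the given bases is 3.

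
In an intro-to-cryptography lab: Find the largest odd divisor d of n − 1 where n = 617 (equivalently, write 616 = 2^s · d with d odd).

Halving: 616 → 308 → 154 → 77; 77 is odd.
So 616 = 2^3 · 77.

77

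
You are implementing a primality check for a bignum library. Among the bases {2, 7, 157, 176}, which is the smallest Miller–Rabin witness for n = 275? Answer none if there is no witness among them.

2

n − 1 = 274 = 2^1 · 137, so s = 1 and d = 137.
Base 2: x_0 = 2^137 mod 275 = 172. x_0 ∉ {1, 274} and s = 1, so 2 is a Miller–Rabin witness and 275 is composite.
Base 7: x_0 = 7^137 mod 275 = 182. x_0 ∉ {1, 274} and s = 1, so 7 is a Miller–Rabin witness and 275 is composite.
Base 157: x_0 = 157^137 mod 275 = 207. x_0 ∉ {1, 274} and s = 1, so 157 is a Miller–Rabin witness and 275 is composite.
Base 176: x_0 = 176^137 mod 275 = 176. x_0 ∉ {1, 274} and s = 1, so 176 is a Miller–Rabin witness and 275 is composite.
The smallest witness among the given bases is 2.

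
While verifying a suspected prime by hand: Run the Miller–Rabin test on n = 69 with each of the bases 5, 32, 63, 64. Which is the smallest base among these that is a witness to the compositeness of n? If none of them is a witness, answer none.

n − 1 = 68 = 2^2 · 17, so s = 2 and d = 17.
Base 5: x_0 = 5^17 mod 69 = 38. x_0 is neither 1 nor 68, so continue squaring. x_1 = 38^2 mod 69 = 64. Reached i = s−1 = 1 without hitting −1: 5 is a Miller–Rabin witness and 69 is composite.
Base 32: x_0 = 32^17 mod 69 = 26. x_0 is neither 1 nor 68, so continue squaring. x_1 = 26^2 mod 69 = 55. Reached i = s−1 = 1 without hitting −1: 32 is a Miller–Rabin witness and 69 is composite.
Base 63: x_0 = 63^17 mod 69 = 57. x_0 is neither 1 nor 68, so continue squaring. x_1 = 57^2 mod 69 = 6. Reached i = s−1 = 1 without hitting −1: 63 is a Miller–Rabin witness and 69 is composite.
Base 64: x_0 = 64^17 mod 69 = 31. x_0 is neither 1 nor 68, so continue squaring. x_1 = 31^2 mod 69 = 64. Reached i = s−1 = 1 without hitting −1: 64 is a Miller–Rabin witness and 69 is composite.
The smallest witness among the given bases is 5.

5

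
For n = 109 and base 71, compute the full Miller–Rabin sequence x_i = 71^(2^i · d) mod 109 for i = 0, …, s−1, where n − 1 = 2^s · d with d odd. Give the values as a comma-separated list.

n − 1 = 108 = 2^2 · 27, so s = 2 and d = 27.
x_0 = 71^27 mod 109 = 108.
x_1 = 108^2 mod 109 = 1.

108, 1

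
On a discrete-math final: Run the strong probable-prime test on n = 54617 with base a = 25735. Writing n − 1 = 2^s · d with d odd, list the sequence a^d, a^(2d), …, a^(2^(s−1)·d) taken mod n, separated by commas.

n − 1 = 54616 = 2^3 · 6827, so s = 3 and d = 6827.
x_0 = 25735^6827 mod 54617 = 2347.
x_1 = 2347^2 mod 54617 = 46709.
x_2 = 46709^2 mod 54617 = 54616.

2347, 46709, 54616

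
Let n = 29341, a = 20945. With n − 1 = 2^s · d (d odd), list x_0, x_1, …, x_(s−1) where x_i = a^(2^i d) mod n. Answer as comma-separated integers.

n − 1 = 29340 = 2^2 · 7335, so s = 2 and d = 7335.
x_0 = 20945^7335 mod 29341 = 9212.
x_1 = 9212^2 mod 29341 = 6772.

9212, 6772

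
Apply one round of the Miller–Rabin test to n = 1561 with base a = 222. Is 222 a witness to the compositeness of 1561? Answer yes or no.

no

n − 1 = 1560 = 2^3 · 195, so s = 3 and d = 195.
x_0 = 222^195 mod 1561 = 1560.
x_0 = 1560 ≡ −1, so 222 is not a witness.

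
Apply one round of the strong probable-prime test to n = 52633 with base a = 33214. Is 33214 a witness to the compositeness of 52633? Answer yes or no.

no

n − 1 = 52632 = 2^3 · 6579, so s = 3 and d = 6579.
Repeated squaring mod 52633: 33214^1 ≡ 33214, 33214^2 ≡ 34749, 33214^4 ≡ 39348, 33214^8 ≡ 12776, 33214^16 ≡ 11243, 33214^32 ≡ 33216, 33214^64 ≡ 9710, 33214^128 ≡ 18397, 33214^256 ≡ 19419, 33214^512 ≡ 34749, 33214^1024 ≡ 39348, 33214^2048 ≡ 12776, 33214^4096 ≡ 11243.
6579 = 4096 + 2048 + 256 + 128 + 32 + 16 + 2 + 1, so 33214^6579 ≡ 11243·12776·19419·18397·33216·11243·34749·33214 ≡ 52632 (mod 52633).
x_0 = 33214^6579 mod 52633 = 52632.
x_0 = 52632 ≡ −1, so 33214 is not a witness.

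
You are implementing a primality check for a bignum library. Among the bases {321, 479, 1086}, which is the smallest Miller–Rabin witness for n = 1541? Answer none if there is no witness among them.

n − 1 = 1540 = 2^2 · 385, so s = 2 and d = 385.
Base 321: x_0 = 321^385 mod 1541 = 1540. x_0 = 1540 ≡ −1, so 321 is not a witness.
Base 479: x_0 = 479^385 mod 1541 = 1310. x_0 is neither 1 nor 1540, so continue squaring. x_1 = 1310^2 mod 1541 = 967. Reached i = s−1 = 1 without hitting −1: 479 is a Miller–Rabin witness and 1541 is composite.
Base 1086: x_0 = 1086^385 mod 1541 = 68. x_0 is neither 1 nor 1540, so continue squaring. x_1 = 68^2 mod 1541 = 1. x_1 = 1 but x_0 ≠ ±1, a nontrivial square root of 1 — 1086 is a witness and 1541 is composite.
The smallest witness among the given bases is 479.

479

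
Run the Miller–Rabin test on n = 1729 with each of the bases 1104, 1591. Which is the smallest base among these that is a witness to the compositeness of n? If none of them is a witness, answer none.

1591

n − 1 = 1728 = 2^6 · 27, so s = 6 and d = 27.
Base 1104: x_0 = 1104^27 mod 1729 = 1728. x_0 = 1728 ≡ −1, so 1104 is not a witness.
Base 1591: x_0 = 1591^27 mod 1729 = 645. x_0 is neither 1 nor 1728, so continue squaring. x_1 = 645^2 mod 1729 = 1065. x_2 = 1065^2 mod 1729 = 1. x_2 = 1 but x_1 ≠ ±1, a nontrivial square root of 1 — 1591 is a witness and 1729 is composite.
The smallest witness among the given bases is 1591.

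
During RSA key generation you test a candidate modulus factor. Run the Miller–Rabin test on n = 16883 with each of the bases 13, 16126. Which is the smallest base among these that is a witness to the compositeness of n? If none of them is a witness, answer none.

n − 1 = 16882 = 2^1 · 8441, so s = 1 and d = 8441.
Base 13: x_0 = 13^8441 mod 16883 = 1. x_0 = 1, so 13 is not a witness.
Base 16126: x_0 = 16126^8441 mod 16883 = 16882. x_0 = 16882 ≡ −1, so 16126 is not a witness.
No listed base is a witness for 16883.

none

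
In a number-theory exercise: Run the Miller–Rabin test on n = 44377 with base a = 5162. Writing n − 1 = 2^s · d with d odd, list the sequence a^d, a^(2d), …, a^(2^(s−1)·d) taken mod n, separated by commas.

n − 1 = 44376 = 2^3 · 5547, so s = 3 and d = 5547.
x_0 = 5162^5547 mod 44377 = 19565.
x_1 = 19565^2 mod 44377 = 37600.
x_2 = 37600^2 mod 44377 = 41911.

19565, 37600, 41911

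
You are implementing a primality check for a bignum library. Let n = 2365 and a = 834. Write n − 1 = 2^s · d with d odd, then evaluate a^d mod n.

1989

n − 1 = 2364 = 2^2 · 591, so s = 2 and d = 591.
Repeated squaring mod 2365: 834^1 ≡ 834, 834^2 ≡ 246, 834^4 ≡ 1391, 834^8 ≡ 311, 834^16 ≡ 2121, 834^32 ≡ 411, 834^64 ≡ 1006, 834^128 ≡ 2181, 834^256 ≡ 746, 834^512 ≡ 741.
591 = 512 + 64 + 8 + 4 + 2 + 1, so 834^591 ≡ 741·1006·311·1391·246·834 ≡ 1989 (mod 2365).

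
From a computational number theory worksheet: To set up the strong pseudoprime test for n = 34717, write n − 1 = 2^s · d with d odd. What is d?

8679

Halving: 34716 → 17358 → 8679; 8679 is odd.
So 34716 = 2^2 · 8679.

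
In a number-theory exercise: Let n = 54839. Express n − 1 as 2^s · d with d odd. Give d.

27419

Halving: 54838 → 27419; 27419 is odd.
So 54838 = 2^1 · 27419.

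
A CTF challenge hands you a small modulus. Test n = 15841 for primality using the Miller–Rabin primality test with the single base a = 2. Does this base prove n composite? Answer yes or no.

n − 1 = 15840 = 2^5 · 495, so s = 5 and d = 495.
x_0 = 2^495 mod 15841 = 1.
x_0 = 1, so 2 is not a witness.

no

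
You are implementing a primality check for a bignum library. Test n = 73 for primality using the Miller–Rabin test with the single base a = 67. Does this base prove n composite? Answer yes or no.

n − 1 = 72 = 2^3 · 9, so s = 3 and d = 9.
x_0 = 67^9 mod 73 = 27.
x_0 is neither 1 nor 72, so continue squaring.
x_1 = 27^2 mod 73 = 72.
x_1 ≡ −1, so 67 is not a witness.

no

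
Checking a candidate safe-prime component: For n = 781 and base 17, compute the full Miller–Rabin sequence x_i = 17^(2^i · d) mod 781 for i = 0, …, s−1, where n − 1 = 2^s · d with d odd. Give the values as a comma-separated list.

n − 1 = 780 = 2^2 · 195, so s = 2 and d = 195.
x_0 = 17^195 mod 781 = 780.
x_1 = 780^2 mod 781 = 1.

780, 1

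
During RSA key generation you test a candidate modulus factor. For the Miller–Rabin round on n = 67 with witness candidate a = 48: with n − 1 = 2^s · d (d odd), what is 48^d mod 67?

66

n − 1 = 66 = 2^1 · 33, so s = 1 and d = 33.
48^33 mod 67 = 66.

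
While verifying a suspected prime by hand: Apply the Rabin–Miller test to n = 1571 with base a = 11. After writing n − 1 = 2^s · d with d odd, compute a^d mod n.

n − 1 = 1570 = 2^1 · 785, so s = 1 and d = 785.
11^785 mod 1571 = 1570.

1570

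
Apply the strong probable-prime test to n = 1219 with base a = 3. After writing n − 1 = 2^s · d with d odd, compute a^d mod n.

403

n − 1 = 1218 = 2^1 · 609, so s = 1 and d = 609.
3^609 mod 1219 = 403.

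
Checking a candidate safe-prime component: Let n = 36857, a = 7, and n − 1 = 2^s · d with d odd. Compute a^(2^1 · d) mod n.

n − 1 = 36856 = 2^3 · 4607, so s = 3 and d = 4607.
Repeated squaring mod 36857: 7^1 ≡ 7, 7^2 ≡ 49, 7^4 ≡ 2401, 7^8 ≡ 15109, 7^16 ≡ 26480, 7^32 ≡ 22832, 7^64 ≡ 31673, 7^128 ≡ 5103, 7^256 ≡ 19567, 7^512 ≡ 33830, 7^1024 ≡ 22193, 7^2048 ≡ 9158, 7^4096 ≡ 19289.
4607 = 4096 + 256 + 128 + 64 + 32 + 16 + 8 + 4 + 2 + 1, so 7^4607 ≡ 19289·19567·5103·31673·22832·26480·15109·2401·49·7 ≡ 20159 (mod 36857).
x_0 = 20159.
x_1 = 20159^2 mod 36857 = 36856.

36856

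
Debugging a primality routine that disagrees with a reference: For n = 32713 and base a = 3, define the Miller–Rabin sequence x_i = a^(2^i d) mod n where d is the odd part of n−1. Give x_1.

1

n − 1 = 32712 = 2^3 · 4089, so s = 3 and d = 4089.
Repeated squaring mod 32713: 3^1 ≡ 3, 3^2 ≡ 9, 3^4 ≡ 81, 3^8 ≡ 6561, 3^16 ≡ 29126, 3^32 ≡ 10360, 3^64 ≡ 30960, 3^128 ≡ 30700, 3^256 ≡ 28470, 3^512 ≡ 10899, 3^1024 ≡ 7298, 3^2048 ≡ 4040.
4089 = 2048 + 1024 + 512 + 256 + 128 + 64 + 32 + 16 + 8 + 1, so 3^4089 ≡ 4040·7298·10899·28470·30700·30960·10360·29126·6561·3 ≡ 32712 (mod 32713).
x_0 = 32712.
x_1 = 32712^2 mod 32713 = 1.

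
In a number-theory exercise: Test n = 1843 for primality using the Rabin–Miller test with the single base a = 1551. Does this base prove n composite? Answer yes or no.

n − 1 = 1842 = 2^1 · 921, so s = 1 and d = 921.
x_0 = 1551^921 mod 1843 = 1842.
x_0 = 1842 ≡ −1, so 1551 is not a witness.

no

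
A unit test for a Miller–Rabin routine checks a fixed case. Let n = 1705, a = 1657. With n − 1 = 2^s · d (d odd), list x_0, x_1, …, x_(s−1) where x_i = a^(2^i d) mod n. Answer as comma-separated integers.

n − 1 = 1704 = 2^3 · 213, so s = 3 and d = 213.
x_0 = 1657^213 mod 1705 = 1597.
x_1 = 1597^2 mod 1705 = 1434.
x_2 = 1434^2 mod 1705 = 126.

1597, 1434, 126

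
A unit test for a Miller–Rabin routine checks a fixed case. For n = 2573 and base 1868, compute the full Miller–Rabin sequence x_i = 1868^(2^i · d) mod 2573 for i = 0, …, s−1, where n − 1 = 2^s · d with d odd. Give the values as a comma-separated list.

2465, 1372

n − 1 = 2572 = 2^2 · 643, so s = 2 and d = 643.
x_0 = 1868^643 mod 2573 = 2465.
x_1 = 2465^2 mod 2573 = 1372.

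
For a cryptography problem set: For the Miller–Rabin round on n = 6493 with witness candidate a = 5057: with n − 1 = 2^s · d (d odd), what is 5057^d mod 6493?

2502

n − 1 = 6492 = 2^2 · 1623, so s = 2 and d = 1623.
5057^1623 mod 6493 = 2502.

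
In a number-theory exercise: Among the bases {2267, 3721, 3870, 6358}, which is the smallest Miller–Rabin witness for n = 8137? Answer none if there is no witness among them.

3721

n − 1 = 8136 = 2^3 · 1017, so s = 3 and d = 1017.
Base 2267: x_0 = 2267^1017 mod 8137 = 1. x_0 = 1, so 2267 is not a witness.
Base 3721: x_0 = 3721^1017 mod 8137 = 512. x_0 is neither 1 nor 8136, so continue squaring. x_1 = 512^2 mod 8137 = 1760. x_2 = 1760^2 mod 8137 = 5540. Reached i = s−1 = 2 without hitting −1: 3721 is a Miller–Rabin witness and 8137 is composite.
Base 3870: x_0 = 3870^1017 mod 8137 = 1579. x_0 is neither 1 nor 8136, so continue squaring. x_1 = 1579^2 mod 8137 = 3319. x_2 = 3319^2 mod 8137 = 6400. Reached i = s−1 = 2 without hitting −1: 3870 is a Miller–Rabin witness and 8137 is composite.
Base 6358: x_0 = 6358^1017 mod 8137 = 2258. x_0 is neither 1 nor 8136, so continue squaring. x_1 = 2258^2 mod 8137 = 4802. x_2 = 4802^2 mod 8137 = 7083. Reached i = s−1 = 2 without hitting −1: 6358 is a Miller–Rabin witness and 8137 is composite.
The smallest witness among the given bases is 3721.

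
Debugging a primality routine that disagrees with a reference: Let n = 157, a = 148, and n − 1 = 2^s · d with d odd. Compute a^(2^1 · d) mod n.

1

n − 1 = 156 = 2^2 · 39, so s = 2 and d = 39.
By repeated squaring, 148^39 ≡ 156 (mod 157).
x_0 = 156.
x_1 = 156^2 mod 157 = 1.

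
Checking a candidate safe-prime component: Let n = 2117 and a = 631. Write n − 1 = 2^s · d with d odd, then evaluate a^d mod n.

1398

n − 1 = 2116 = 2^2 · 529, so s = 2 and d = 529.
631^529 mod 2117 = 1398.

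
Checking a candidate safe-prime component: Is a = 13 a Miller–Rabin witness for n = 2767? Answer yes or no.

n − 1 = 2766 = 2^1 · 1383, so s = 1 and d = 1383.
x_0 = 13^1383 mod 2767 = 2766.
x_0 = 2766 ≡ −1, so 13 is not a witness.

no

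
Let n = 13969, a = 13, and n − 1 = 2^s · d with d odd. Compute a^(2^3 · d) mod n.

2563

n − 1 = 13968 = 2^4 · 873, so s = 4 and d = 873.
Repeated squaring mod 13969: 13^1 ≡ 13, 13^2 ≡ 169, 13^4 ≡ 623, 13^8 ≡ 10966, 13^16 ≡ 8004, 13^32 ≡ 2182, 13^64 ≡ 11664, 13^128 ≡ 4805, 13^256 ≡ 11237, 13^512 ≡ 4378.
873 = 512 + 256 + 64 + 32 + 8 + 1, so 13^873 ≡ 4378·11237·11664·2182·10966·13 ≡ 4210 (mod 13969).
x_0 = 4210.
x_1 = 4210^2 mod 13969 = 11408.
x_2 = 11408^2 mod 13969 = 7260.
x_3 = 7260^2 mod 13969 = 2563.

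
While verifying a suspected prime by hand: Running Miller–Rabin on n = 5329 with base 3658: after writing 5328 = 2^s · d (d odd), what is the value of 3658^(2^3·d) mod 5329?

n − 1 = 5328 = 2^4 · 333, so s = 4 and d = 333.
x_0 = 3658^333 mod 5329 = 4819.
x_1 = 4819^2 mod 5329 = 4308.
x_2 = 4308^2 mod 5329 = 3286.
x_3 = 3286^2 mod 5329 = 1242.

1242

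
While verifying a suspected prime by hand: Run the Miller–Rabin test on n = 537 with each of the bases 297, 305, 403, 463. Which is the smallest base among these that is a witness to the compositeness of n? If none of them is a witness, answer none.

n − 1 = 536 = 2^3 · 67, so s = 3 and d = 67.
Base 297: x_0 = 297^67 mod 537 = 270. x_0 is neither 1 nor 536, so continue squaring. x_1 = 270^2 mod 537 = 405. x_2 = 405^2 mod 537 = 240. Reached i = s−1 = 2 without hitting −1: 297 is a Miller–Rabin witness and 537 is composite.
Base 305: x_0 = 305^67 mod 537 = 77. x_0 is neither 1 nor 536, so continue squaring. x_1 = 77^2 mod 537 = 22. x_2 = 22^2 mod 537 = 484. Reached i = s−1 = 2 without hitting −1: 305 is a Miller–Rabin witness and 537 is composite.
Base 403: x_0 = 403^67 mod 537 = 397. x_0 is neither 1 nor 536, so continue squaring. x_1 = 397^2 mod 537 = 268. x_2 = 268^2 mod 537 = 403. Reached i = s−1 = 2 without hitting −1: 403 is a Miller–Rabin witness and 537 is composite.
Base 463: x_0 = 463^67 mod 537 = 7. x_0 is neither 1 nor 536, so continue squaring. x_1 = 7^2 mod 537 = 49. x_2 = 49^2 mod 537 = 253. Reached i = s−1 = 2 without hitting −1: 463 is a Miller–Rabin witness and 537 is composite.
The smallest witness among the given bases is 297.

297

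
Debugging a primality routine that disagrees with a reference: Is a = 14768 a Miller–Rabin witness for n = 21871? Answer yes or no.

no

n − 1 = 21870 = 2^1 · 10935, so s = 1 and d = 10935.
x_0 = 14768^10935 mod 21871 = 1.
x_0 = 1, so 14768 is not a witness.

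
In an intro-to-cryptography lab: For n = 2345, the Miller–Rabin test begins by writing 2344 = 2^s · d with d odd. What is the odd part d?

293

Halving: 2344 → 1172 → 586 → 293; 293 is odd.
So 2344 = 2^3 · 293.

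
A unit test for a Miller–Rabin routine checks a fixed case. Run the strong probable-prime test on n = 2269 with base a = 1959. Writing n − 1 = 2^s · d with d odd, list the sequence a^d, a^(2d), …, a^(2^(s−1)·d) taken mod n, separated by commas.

1, 1

n − 1 = 2268 = 2^2 · 567, so s = 2 and d = 567.
x_0 = 1959^567 mod 2269 = 1.
x_1 = 1^2 mod 2269 = 1.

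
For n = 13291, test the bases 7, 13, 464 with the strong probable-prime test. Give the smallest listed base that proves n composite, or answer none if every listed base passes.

n − 1 = 13290 = 2^1 · 6645, so s = 1 and d = 6645.
Base 7: x_0 = 7^6645 mod 13291 = 1. x_0 = 1, so 7 is not a witness.
Base 13: x_0 = 13^6645 mod 13291 = 13290. x_0 = 13290 ≡ −1, so 13 is not a witness.
Base 464: x_0 = 464^6645 mod 13291 = 1. x_0 = 1, so 464 is not a witness.
No listed base is a witness for 13291.

none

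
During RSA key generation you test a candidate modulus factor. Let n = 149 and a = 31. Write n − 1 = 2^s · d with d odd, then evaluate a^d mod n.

1

n − 1 = 148 = 2^2 · 37, so s = 2 and d = 37.
31^37 mod 149 = 1.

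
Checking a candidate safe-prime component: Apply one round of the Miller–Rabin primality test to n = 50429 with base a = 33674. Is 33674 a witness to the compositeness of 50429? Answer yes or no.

n − 1 = 50428 = 2^2 · 12607, so s = 2 and d = 12607.
Repeated squaring mod 50429: 33674^1 ≡ 33674, 33674^2 ≡ 42211, 33674^4 ≡ 11093, 33674^8 ≡ 7889, 33674^16 ≡ 6935, 33674^32 ≡ 35388, 33674^64 ≡ 7187, 33674^128 ≡ 13673, 33674^256 ≡ 10626, 33674^512 ≡ 1345, 33674^1024 ≡ 44010, 33674^2048 ≡ 3068, 33674^4096 ≡ 32830, 33674^8192 ≡ 40312.
12607 = 8192 + 4096 + 256 + 32 + 16 + 8 + 4 + 2 + 1, so 33674^12607 ≡ 40312·32830·10626·35388·6935·7889·11093·42211·33674 ≡ 107 (mod 50429).
x_0 = 33674^12607 mod 50429 = 107.
x_0 is neither 1 nor 50428, so continue squaring.
x_1 = 107^2 mod 50429 = 11449.
Reached i = s−1 = 1 without hitting −1: 33674 is a Miller–Rabin witness and 50429 is composite.

yes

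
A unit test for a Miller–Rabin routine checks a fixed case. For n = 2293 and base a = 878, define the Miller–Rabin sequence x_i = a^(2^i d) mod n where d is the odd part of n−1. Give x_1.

n − 1 = 2292 = 2^2 · 573, so s = 2 and d = 573.
x_0 = 878^573 mod 2293 = 600.
x_1 = 600^2 mod 2293 = 2292.

2292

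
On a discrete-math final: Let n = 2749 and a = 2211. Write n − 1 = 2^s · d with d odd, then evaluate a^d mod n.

n − 1 = 2748 = 2^2 · 687, so s = 2 and d = 687.
Repeated squaring mod 2749: 2211^1 ≡ 2211, 2211^2 ≡ 799, 2211^4 ≡ 633, 2211^8 ≡ 2084, 2211^16 ≡ 2385, 2211^32 ≡ 544, 2211^64 ≡ 1793, 2211^128 ≡ 1268, 2211^256 ≡ 2408, 2211^512 ≡ 823.
687 = 512 + 128 + 32 + 8 + 4 + 2 + 1, so 2211^687 ≡ 823·1268·544·2084·633·799·2211 ≡ 1 (mod 2749).

1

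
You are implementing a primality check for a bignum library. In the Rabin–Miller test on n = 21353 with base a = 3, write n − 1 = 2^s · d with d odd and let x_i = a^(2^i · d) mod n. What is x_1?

12718

n − 1 = 21352 = 2^3 · 2669, so s = 3 and d = 2669.
x_0 = 3^2669 mod 21353 = 18421.
x_1 = 18421^2 mod 21353 = 12718.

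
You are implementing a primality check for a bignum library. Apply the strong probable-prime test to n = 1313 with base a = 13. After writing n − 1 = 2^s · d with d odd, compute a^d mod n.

n − 1 = 1312 = 2^5 · 41, so s = 5 and d = 41.
Repeated squaring mod 1313: 13^1 ≡ 13, 13^2 ≡ 169, 13^4 ≡ 988, 13^8 ≡ 585, 13^16 ≡ 845, 13^32 ≡ 1066.
41 = 32 + 8 + 1, so 13^41 ≡ 1066·585·13 ≡ 468 (mod 1313).

468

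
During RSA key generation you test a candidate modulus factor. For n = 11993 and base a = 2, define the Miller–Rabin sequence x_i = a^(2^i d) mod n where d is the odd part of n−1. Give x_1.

n − 1 = 11992 = 2^3 · 1499, so s = 3 and d = 1499.
x_0 = 2^1499 mod 11993 = 6932.
x_1 = 6932^2 mod 11993 = 8666.

8666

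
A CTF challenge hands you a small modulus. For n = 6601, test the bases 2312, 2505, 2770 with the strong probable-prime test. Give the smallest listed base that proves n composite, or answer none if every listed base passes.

n − 1 = 6600 = 2^3 · 825, so s = 3 and d = 825.
Base 2312: x_0 = 2312^825 mod 6601 = 1. x_0 = 1, so 2312 is not a witness.
Base 2505: x_0 = 2505^825 mod 6601 = 6600. x_0 = 6600 ≡ −1, so 2505 is not a witness.
Base 2770: x_0 = 2770^825 mod 6601 = 6600. x_0 = 6600 ≡ −1, so 2770 is not a witness.
No listed base is a witness for 6601.

none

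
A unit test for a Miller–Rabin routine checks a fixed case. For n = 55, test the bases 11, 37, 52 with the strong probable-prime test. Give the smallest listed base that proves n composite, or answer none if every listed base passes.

n − 1 = 54 = 2^1 · 27, so s = 1 and d = 27.
Base 11: x_0 = 11^27 mod 55 = 11. x_0 ∉ {1, 54} and s = 1, so 11 is a Miller–Rabin witness and 55 is composite.
Base 37: x_0 = 37^27 mod 55 = 38. x_0 ∉ {1, 54} and s = 1, so 37 is a Miller–Rabin witness and 55 is composite.
Base 52: x_0 = 52^27 mod 55 = 13. x_0 ∉ {1, 54} and s = 1, so 52 is a Miller–Rabin witness and 55 is composite.
The smallest witness among the given bases is 11.

11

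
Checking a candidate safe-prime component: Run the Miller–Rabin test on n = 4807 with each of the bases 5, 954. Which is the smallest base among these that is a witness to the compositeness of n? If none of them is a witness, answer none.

5

n − 1 = 4806 = 2^1 · 2403, so s = 1 and d = 2403.
Base 5: x_0 = 5^2403 mod 4807 = 3953. x_0 ∉ {1, 4806} and s = 1, so 5 is a Miller–Rabin witness and 4807 is composite.
Base 954: x_0 = 954^2403 mod 4807 = 1293. x_0 ∉ {1, 4806} and s = 1, so 954 is a Miller–Rabin witness and 4807 is composite.
The smallest witness among the given bases is 5.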